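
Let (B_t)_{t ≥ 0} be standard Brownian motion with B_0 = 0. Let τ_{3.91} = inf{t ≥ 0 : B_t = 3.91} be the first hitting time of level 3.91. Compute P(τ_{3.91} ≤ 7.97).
P(τ_{3.91} ≤ 7.97) = 2(1 − Φ(3.91/√7.97)) = 2(1 − Φ(1.3850)) ≈ 0.1661

By the reflection principle for standard BM, P(τ_b ≤ t) = 2 · P(B_t ≥ b). Since B_t ~ N(0, t), P(B_t ≥ 3.91) = 1 − Φ(3.91/√t) = 1 − Φ(3.91/√7.97) = 1 − Φ(1.3850) ≈ 0.08303. Doubling: P(τ_{3.91} ≤ 7.97) ≈ 2 · 0.08303 = 0.16606 ≈ 0.1661.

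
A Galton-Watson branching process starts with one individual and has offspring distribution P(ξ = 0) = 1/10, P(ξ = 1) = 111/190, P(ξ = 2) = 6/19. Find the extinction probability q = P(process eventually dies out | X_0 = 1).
q = 19/60

The pgf is f(s) = 1/10 + 111/190·s + 6/19·s². The extinction probability q is the smallest fixed point of f in [0, 1]. Setting s = f(s):
  6/19·s² + (111/190 − 1)·s + 1/10 = 0
  6/19·s² − (1/10 + 6/19)·s + 1/10 = 0
which factors as (s − 1)·(6/19·s − 1/10) = 0, giving roots s = 1 and s = (1/10)/(6/19) = 19/60.
Mean offspring μ = 111/190 + 2·6/19 = 231/190 > 1 (supercritical), so q < 1. The extinction probability is the smaller root: q = (1/10)/(6/19) = 19/60.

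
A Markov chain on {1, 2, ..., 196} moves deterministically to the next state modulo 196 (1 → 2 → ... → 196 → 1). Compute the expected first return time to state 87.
E[T_87 | X_0 = 87] = 196

The chain cycles deterministically, so starting at state 87 it returns in exactly 196 steps. Equivalently, the stationary distribution is uniform π_j = 1/196 for every state j, so by Kac's formula E[T_87] = 1/π_87 = 196.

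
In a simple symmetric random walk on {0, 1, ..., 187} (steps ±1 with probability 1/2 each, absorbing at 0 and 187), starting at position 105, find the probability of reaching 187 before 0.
P(hit 187 before 0) = 105/187

Let u_k = P(hit 187 before 0 | start at k). Then u_0 = 0, u_187 = 1, and u_k = u_{k-1}/2 + u_{k+1}/2 for 1 ≤ k ≤ 186. This harmonic recurrence is solved by u_k = k/187, giving u_105 = 105/187.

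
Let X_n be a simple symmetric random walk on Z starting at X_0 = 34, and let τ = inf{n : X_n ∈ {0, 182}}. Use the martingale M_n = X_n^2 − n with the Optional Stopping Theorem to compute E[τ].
E[τ] = 5032

M_n = X_n^2 − n is a martingale (since E[X_{n+1}^2 | F_n] = X_n^2 + 1). By OST (τ has finite mean in a bounded region), E[M_τ] = E[M_0] = X_0^2 − 0 = 34^2 = 1156. Also E[M_τ] = E[X_τ^2] − E[τ]. The walk exits at 0 or 182, with P(hit 182 first) = 34/182, so E[X_τ^2] = 182^2 · 34/182 + 0 = 6188. Thus E[τ] = E[X_τ^2] − E[M_τ] = 6188 − 1156 = 5032 = 34(182 − 34) = 5032.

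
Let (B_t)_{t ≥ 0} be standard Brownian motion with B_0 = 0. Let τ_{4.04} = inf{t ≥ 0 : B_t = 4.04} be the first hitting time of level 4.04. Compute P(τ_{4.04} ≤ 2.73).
P(τ_{4.04} ≤ 2.73) = 2(1 − Φ(4.04/√2.73)) = 2(1 − Φ(2.4451)) ≈ 0.0145

By the reflection principle for standard BM, P(τ_b ≤ t) = 2 · P(B_t ≥ b). Since B_t ~ N(0, t), P(B_t ≥ 4.04) = 1 − Φ(4.04/√t) = 1 − Φ(4.04/√2.73) = 1 − Φ(2.4451) ≈ 0.00724. Doubling: P(τ_{4.04} ≤ 2.73) ≈ 2 · 0.00724 = 0.01448 ≈ 0.0145.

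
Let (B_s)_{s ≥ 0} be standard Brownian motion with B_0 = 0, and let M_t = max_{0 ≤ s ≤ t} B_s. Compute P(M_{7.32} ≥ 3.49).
P(M_{7.32} ≥ 3.49) = 2·P(B_{7.32} ≥ 3.49) = 2(1 − Φ(3.49/√7.32)) ≈ 0.1971

By the reflection principle for Brownian motion, P(M_t ≥ a) = 2 · P(B_t ≥ a) for a ≥ 0. Since B_t ~ N(0, t), P(B_t ≥ 3.49) = 1 − Φ(3.49/√t) = 1 − Φ(3.49/√7.32) = 1 − Φ(1.2899). So
  P(M_{7.32} ≥ 3.49) = 2(1 − Φ(1.2899)) ≈ 0.1971.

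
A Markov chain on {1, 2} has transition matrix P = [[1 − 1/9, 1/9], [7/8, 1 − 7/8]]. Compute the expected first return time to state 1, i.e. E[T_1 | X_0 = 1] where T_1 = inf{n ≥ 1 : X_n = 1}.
E[T_1 | X_0 = 1] = 1/π_1 = 71/63

For an irreducible recurrent Markov chain with stationary distribution π, E[T_i | X_0 = i] = 1/π_i (Kac's formula). Here π_1 = (7/8)/(1/9 + 7/8) = (7/8)/(71/72) = 63/71, so E[T_1 | X_0 = 1] = 1/π_1 = (1/9 + 7/8)/(7/8) = (71/72)/(7/8) = 71/63.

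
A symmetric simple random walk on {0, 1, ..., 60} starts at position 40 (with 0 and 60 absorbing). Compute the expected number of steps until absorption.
E[τ | X_0 = 40] = 800

Let v_k = E[τ | X_0 = k]. Boundary: v_0 = v_60 = 0. Recurrence: v_k = 1 + (v_{k-1} + v_{k+1})/2 for 1 ≤ k ≤ 59. The particular solution to v_k − (v_{k-1} + v_{k+1})/2 = 1 is v_k = −k^2. Adding homogeneous solution A + B k and matching boundaries gives v_k = k (60 − k). Substituting k = 40: v_40 = 40 · 20 = 800.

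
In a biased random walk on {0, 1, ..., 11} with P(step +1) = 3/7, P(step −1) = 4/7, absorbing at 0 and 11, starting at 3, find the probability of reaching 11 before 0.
P(hit 11 before 0) = (1 − (4/3)^3) / (1 − (4/3)^11) = 242757/4017157

Let u_k denote P(reach 11 before 0 | start at k). Boundary: u_0 = 0, u_11 = 1. Recurrence: u_k = 3/7·u_{k+1} + 4/7·u_{k-1} for 1 ≤ k ≤ 10. Try u_k = A + B·r^k with r = q/p = (4/7)/(3/7) = 4/3. Substitution satisfies the recurrence; boundary conditions give:
  u_k = (1 − r^k) / (1 − r^N) = (1 − (4/3)^3) / (1 − (4/3)^11) = 242757/4017157.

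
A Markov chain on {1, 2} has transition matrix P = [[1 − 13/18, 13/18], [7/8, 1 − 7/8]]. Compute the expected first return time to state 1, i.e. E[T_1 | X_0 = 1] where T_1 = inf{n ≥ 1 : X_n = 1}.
E[T_1 | X_0 = 1] = 1/π_1 = 115/63

For an irreducible recurrent Markov chain with stationary distribution π, E[T_i | X_0 = i] = 1/π_i (Kac's formula). Here π_1 = (7/8)/(13/18 + 7/8) = (7/8)/(115/72) = 63/115, so E[T_1 | X_0 = 1] = 1/π_1 = (13/18 + 7/8)/(7/8) = (115/72)/(7/8) = 115/63.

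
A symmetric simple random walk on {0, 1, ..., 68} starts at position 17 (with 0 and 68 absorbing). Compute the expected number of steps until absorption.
E[τ | X_0 = 17] = 867

Let v_k = E[τ | X_0 = k]. Boundary: v_0 = v_68 = 0. Recurrence: v_k = 1 + (v_{k-1} + v_{k+1})/2 for 1 ≤ k ≤ 67. The particular solution to v_k − (v_{k-1} + v_{k+1})/2 = 1 is v_k = −k^2. Adding homogeneous solution A + B k and matching boundaries gives v_k = k (68 − k). Substituting k = 17: v_17 = 17 · 51 = 867.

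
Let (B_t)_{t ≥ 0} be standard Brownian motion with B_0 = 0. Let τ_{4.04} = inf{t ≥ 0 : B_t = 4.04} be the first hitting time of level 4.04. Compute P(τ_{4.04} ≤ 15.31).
P(τ_{4.04} ≤ 15.31) = 2(1 − Φ(4.04/√15.31)) = 2(1 − Φ(1.0325)) ≈ 0.3018

By the reflection principle for standard BM, P(τ_b ≤ t) = 2 · P(B_t ≥ b). Since B_t ~ N(0, t), P(B_t ≥ 4.04) = 1 − Φ(4.04/√t) = 1 − Φ(4.04/√15.31) = 1 − Φ(1.0325) ≈ 0.15092. Doubling: P(τ_{4.04} ≤ 15.31) ≈ 2 · 0.15092 = 0.30184 ≈ 0.3018.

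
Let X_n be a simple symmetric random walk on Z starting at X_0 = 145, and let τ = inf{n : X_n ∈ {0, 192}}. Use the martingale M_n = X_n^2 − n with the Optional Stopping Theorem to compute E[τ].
E[τ] = 6815

M_n = X_n^2 − n is a martingale (since E[X_{n+1}^2 | F_n] = X_n^2 + 1). By OST (τ has finite mean in a bounded region), E[M_τ] = E[M_0] = X_0^2 − 0 = 145^2 = 21025. Also E[M_τ] = E[X_τ^2] − E[τ]. The walk exits at 0 or 192, with P(hit 192 first) = 145/192, so E[X_τ^2] = 192^2 · 145/192 + 0 = 27840. Thus E[τ] = E[X_τ^2] − E[M_τ] = 27840 − 21025 = 6815 = 145(192 − 145) = 6815.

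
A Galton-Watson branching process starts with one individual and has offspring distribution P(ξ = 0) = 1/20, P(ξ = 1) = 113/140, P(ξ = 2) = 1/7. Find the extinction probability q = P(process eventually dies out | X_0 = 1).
q = 7/20

The pgf is f(s) = 1/20 + 113/140·s + 1/7·s². The extinction probability q is the smallest fixed point of f in [0, 1]. Setting s = f(s):
  1/7·s² + (113/140 − 1)·s + 1/20 = 0
  1/7·s² − (1/20 + 1/7)·s + 1/20 = 0
which factors as (s − 1)·(1/7·s − 1/20) = 0, giving roots s = 1 and s = (1/20)/(1/7) = 7/20.
Mean offspring μ = 113/140 + 2·1/7 = 153/140 > 1 (supercritical), so q < 1. The extinction probability is the smaller root: q = (1/20)/(1/7) = 7/20.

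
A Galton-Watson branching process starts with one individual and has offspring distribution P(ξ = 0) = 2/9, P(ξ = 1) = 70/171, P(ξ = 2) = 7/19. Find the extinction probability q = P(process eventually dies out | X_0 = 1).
q = 38/63

The pgf is f(s) = 2/9 + 70/171·s + 7/19·s². The extinction probability q is the smallest fixed point of f in [0, 1]. Setting s = f(s):
  7/19·s² + (70/171 − 1)·s + 2/9 = 0
  7/19·s² − (2/9 + 7/19)·s + 2/9 = 0
which factors as (s − 1)·(7/19·s − 2/9) = 0, giving roots s = 1 and s = (2/9)/(7/19) = 38/63.
Mean offspring μ = 70/171 + 2·7/19 = 196/171 > 1 (supercritical), so q < 1. The extinction probability is the smaller root: q = (2/9)/(7/19) = 38/63.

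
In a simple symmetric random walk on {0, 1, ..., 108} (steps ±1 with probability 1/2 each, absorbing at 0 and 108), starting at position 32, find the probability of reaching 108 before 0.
P(hit 108 before 0) = 32/108 = 8/27

Let u_k = P(hit 108 before 0 | start at k). Then u_0 = 0, u_108 = 1, and u_k = u_{k-1}/2 + u_{k+1}/2 for 1 ≤ k ≤ 107. This harmonic recurrence is solved by u_k = k/108, giving u_32 = 32/108 = 8/27.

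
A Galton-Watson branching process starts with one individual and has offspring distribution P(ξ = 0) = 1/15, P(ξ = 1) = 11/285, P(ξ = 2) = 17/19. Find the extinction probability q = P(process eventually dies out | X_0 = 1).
q = 19/255

The pgf is f(s) = 1/15 + 11/285·s + 17/19·s². The extinction probability q is the smallest fixed point of f in [0, 1]. Setting s = f(s):
  17/19·s² + (11/285 − 1)·s + 1/15 = 0
  17/19·s² − (1/15 + 17/19)·s + 1/15 = 0
which factors as (s − 1)·(17/19·s − 1/15) = 0, giving roots s = 1 and s = (1/15)/(17/19) = 19/255.
Mean offspring μ = 11/285 + 2·17/19 = 521/285 > 1 (supercritical), so q < 1. The extinction probability is the smaller root: q = (1/15)/(17/19) = 19/255.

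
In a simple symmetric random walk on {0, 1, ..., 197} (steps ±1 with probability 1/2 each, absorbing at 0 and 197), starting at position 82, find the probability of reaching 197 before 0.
P(hit 197 before 0) = 82/197

Let u_k = P(hit 197 before 0 | start at k). Then u_0 = 0, u_197 = 1, and u_k = u_{k-1}/2 + u_{k+1}/2 for 1 ≤ k ≤ 196. This harmonic recurrence is solved by u_k = k/197, giving u_82 = 82/197.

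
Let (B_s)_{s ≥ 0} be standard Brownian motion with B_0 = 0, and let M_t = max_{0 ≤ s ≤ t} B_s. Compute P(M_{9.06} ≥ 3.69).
P(M_{9.06} ≥ 3.69) = 2·P(B_{9.06} ≥ 3.69) = 2(1 − Φ(3.69/√9.06)) ≈ 0.2202

By the reflection principle for Brownian motion, P(M_t ≥ a) = 2 · P(B_t ≥ a) for a ≥ 0. Since B_t ~ N(0, t), P(B_t ≥ 3.69) = 1 − Φ(3.69/√t) = 1 − Φ(3.69/√9.06) = 1 − Φ(1.2259). So
  P(M_{9.06} ≥ 3.69) = 2(1 − Φ(1.2259)) ≈ 0.2202.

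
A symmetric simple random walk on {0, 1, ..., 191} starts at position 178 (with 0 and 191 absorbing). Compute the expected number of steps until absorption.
E[τ | X_0 = 178] = 2314

Let v_k = E[τ | X_0 = k]. Boundary: v_0 = v_191 = 0. Recurrence: v_k = 1 + (v_{k-1} + v_{k+1})/2 for 1 ≤ k ≤ 190. The particular solution to v_k − (v_{k-1} + v_{k+1})/2 = 1 is v_k = −k^2. Adding homogeneous solution A + B k and matching boundaries gives v_k = k (191 − k). Substituting k = 178: v_178 = 178 · 13 = 2314.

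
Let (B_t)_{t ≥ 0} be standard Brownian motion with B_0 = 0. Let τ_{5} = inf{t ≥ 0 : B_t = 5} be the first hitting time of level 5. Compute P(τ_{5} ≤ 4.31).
P(τ_{5} ≤ 4.31) = 2(1 − Φ(5/√4.31)) = 2(1 − Φ(2.4084)) ≈ 0.0160

By the reflection principle for standard BM, P(τ_b ≤ t) = 2 · P(B_t ≥ b). Since B_t ~ N(0, t), P(B_t ≥ 5) = 1 − Φ(5/√t) = 1 − Φ(5/√4.31) = 1 − Φ(2.4084) ≈ 0.00801. Doubling: P(τ_{5} ≤ 4.31) ≈ 2 · 0.00801 = 0.01602 ≈ 0.0160.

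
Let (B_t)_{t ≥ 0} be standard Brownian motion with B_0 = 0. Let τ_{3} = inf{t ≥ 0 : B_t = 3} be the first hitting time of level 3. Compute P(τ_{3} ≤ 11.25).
P(τ_{3} ≤ 11.25) = 2(1 − Φ(3/√11.25)) = 2(1 − Φ(0.8944)) ≈ 0.3711

By the reflection principle for standard BM, P(τ_b ≤ t) = 2 · P(B_t ≥ b). Since B_t ~ N(0, t), P(B_t ≥ 3) = 1 − Φ(3/√t) = 1 − Φ(3/√11.25) = 1 − Φ(0.8944) ≈ 0.18555. Doubling: P(τ_{3} ≤ 11.25) ≈ 2 · 0.18555 = 0.37110 ≈ 0.3711.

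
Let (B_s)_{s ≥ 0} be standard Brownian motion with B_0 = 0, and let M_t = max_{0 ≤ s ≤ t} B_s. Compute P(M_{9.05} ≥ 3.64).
P(M_{9.05} ≥ 3.64) = 2·P(B_{9.05} ≥ 3.64) = 2(1 − Φ(3.64/√9.05)) ≈ 0.2263

By the reflection principle for Brownian motion, P(M_t ≥ a) = 2 · P(B_t ≥ a) for a ≥ 0. Since B_t ~ N(0, t), P(B_t ≥ 3.64) = 1 − Φ(3.64/√t) = 1 − Φ(3.64/√9.05) = 1 − Φ(1.2100). So
  P(M_{9.05} ≥ 3.64) = 2(1 − Φ(1.2100)) ≈ 0.2263.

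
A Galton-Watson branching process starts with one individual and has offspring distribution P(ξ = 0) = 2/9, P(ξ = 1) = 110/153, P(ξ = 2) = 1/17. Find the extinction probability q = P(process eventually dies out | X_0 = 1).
q = 1

Mean offspring μ = 0·2/9 + 1·110/153 + 2·1/17 = 128/153 ≤ 1. For μ ≤ 1 with offspring not concentrated at 1, the Galton-Watson process goes extinct almost surely, so q = 1.
(Algebraic check: The pgf is f(s) = 2/9 + 110/153·s + 1/17·s². The extinction probability q is the smallest fixed point of f in [0, 1]. Setting s = f(s):
  1/17·s² + (110/153 − 1)·s + 2/9 = 0
  1/17·s² − (2/9 + 1/17)·s + 2/9 = 0
which factors as (s − 1)·(1/17·s − 2/9) = 0, giving roots s = 1 and s = (2/9)/(1/17) = 34/9. Since 34/9 ≥ 1, the smallest root in [0, 1] is s = 1.)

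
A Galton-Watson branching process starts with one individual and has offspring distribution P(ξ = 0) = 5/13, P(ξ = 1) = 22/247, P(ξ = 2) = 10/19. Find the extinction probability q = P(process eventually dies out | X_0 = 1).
q = 19/26

The pgf is f(s) = 5/13 + 22/247·s + 10/19·s². The extinction probability q is the smallest fixed point of f in [0, 1]. Setting s = f(s):
  10/19·s² + (22/247 − 1)·s + 5/13 = 0
  10/19·s² − (5/13 + 10/19)·s + 5/13 = 0
which factors as (s − 1)·(10/19·s − 5/13) = 0, giving roots s = 1 and s = (5/13)/(10/19) = 19/26.
Mean offspring μ = 22/247 + 2·10/19 = 282/247 > 1 (supercritical), so q < 1. The extinction probability is the smaller root: q = (5/13)/(10/19) = 19/26.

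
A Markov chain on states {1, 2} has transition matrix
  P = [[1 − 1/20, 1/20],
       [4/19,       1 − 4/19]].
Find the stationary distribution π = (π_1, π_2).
π_1 = 80/99, π_2 = 19/99

Solve πP = π with π_1 + π_2 = 1. From πP = π: π_1 · (1 − 1/20) + π_2 · 4/19 = π_1 ⇒ π_2 · 4/19 = π_1 · 1/20 ⇒ π_2/π_1 = (1/20)/(4/19) = 19/80. Together with π_1 + π_2 = 1:
  π_1 = (4/19)/(1/20 + 4/19) = (4/19)/(99/380) = 80/99,
  π_2 = (1/20)/(1/20 + 4/19) = (1/20)/(99/380) = 19/99.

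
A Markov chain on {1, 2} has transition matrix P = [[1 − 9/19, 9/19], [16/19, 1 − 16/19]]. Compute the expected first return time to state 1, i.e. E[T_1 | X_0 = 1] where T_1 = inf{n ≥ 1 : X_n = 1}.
E[T_1 | X_0 = 1] = 1/π_1 = 25/16

For an irreducible recurrent Markov chain with stationary distribution π, E[T_i | X_0 = i] = 1/π_i (Kac's formula). Here π_1 = (16/19)/(9/19 + 16/19) = (16/19)/(25/19) = 16/25, so E[T_1 | X_0 = 1] = 1/π_1 = (9/19 + 16/19)/(16/19) = (25/19)/(16/19) = 25/16.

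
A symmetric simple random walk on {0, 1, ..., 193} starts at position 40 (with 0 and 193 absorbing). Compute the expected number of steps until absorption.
E[τ | X_0 = 40] = 6120

Let v_k = E[τ | X_0 = k]. Boundary: v_0 = v_193 = 0. Recurrence: v_k = 1 + (v_{k-1} + v_{k+1})/2 for 1 ≤ k ≤ 192. The particular solution to v_k − (v_{k-1} + v_{k+1})/2 = 1 is v_k = −k^2. Adding homogeneous solution A + B k and matching boundaries gives v_k = k (193 − k). Substituting k = 40: v_40 = 40 · 153 = 6120.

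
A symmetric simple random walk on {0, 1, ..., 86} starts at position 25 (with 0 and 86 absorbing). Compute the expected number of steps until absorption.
E[τ | X_0 = 25] = 1525

Let v_k = E[τ | X_0 = k]. Boundary: v_0 = v_86 = 0. Recurrence: v_k = 1 + (v_{k-1} + v_{k+1})/2 for 1 ≤ k ≤ 85. The particular solution to v_k − (v_{k-1} + v_{k+1})/2 = 1 is v_k = −k^2. Adding homogeneous solution A + B k and matching boundaries gives v_k = k (86 − k). Substituting k = 25: v_25 = 25 · 61 = 1525.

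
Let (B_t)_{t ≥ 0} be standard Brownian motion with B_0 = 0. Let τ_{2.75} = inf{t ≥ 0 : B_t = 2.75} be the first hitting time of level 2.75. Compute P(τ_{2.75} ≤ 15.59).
P(τ_{2.75} ≤ 15.59) = 2(1 − Φ(2.75/√15.59)) = 2(1 − Φ(0.6965)) ≈ 0.4861

By the reflection principle for standard BM, P(τ_b ≤ t) = 2 · P(B_t ≥ b). Since B_t ~ N(0, t), P(B_t ≥ 2.75) = 1 − Φ(2.75/√t) = 1 − Φ(2.75/√15.59) = 1 − Φ(0.6965) ≈ 0.24306. Doubling: P(τ_{2.75} ≤ 15.59) ≈ 2 · 0.24306 = 0.48612 ≈ 0.4861.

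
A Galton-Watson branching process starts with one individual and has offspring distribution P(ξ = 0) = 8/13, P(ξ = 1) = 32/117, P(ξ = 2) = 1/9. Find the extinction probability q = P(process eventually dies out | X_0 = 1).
q = 1

Mean offspring μ = 0·8/13 + 1·32/117 + 2·1/9 = 58/117 ≤ 1. For μ ≤ 1 with offspring not concentrated at 1, the Galton-Watson process goes extinct almost surely, so q = 1.
(Algebraic check: The pgf is f(s) = 8/13 + 32/117·s + 1/9·s². The extinction probability q is the smallest fixed point of f in [0, 1]. Setting s = f(s):
  1/9·s² + (32/117 − 1)·s + 8/13 = 0
  1/9·s² − (8/13 + 1/9)·s + 8/13 = 0
which factors as (s − 1)·(1/9·s − 8/13) = 0, giving roots s = 1 and s = (8/13)/(1/9) = 72/13. Since 72/13 ≥ 1, the smallest root in [0, 1] is s = 1.)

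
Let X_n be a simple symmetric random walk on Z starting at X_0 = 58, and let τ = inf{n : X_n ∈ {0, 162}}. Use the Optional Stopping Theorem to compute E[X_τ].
E[X_τ] = 58

X_n is a martingale and τ is a bounded-mean stopping time (indeed τ is finite a.s. with bounded expectation since the walk is in a bounded region). By the OST, E[X_τ] = E[X_0] = 58. Equivalently: E[X_τ] = 162 · P(hit 162 first) + 0 · P(hit 0 first) = 162 · (58/162) = 58.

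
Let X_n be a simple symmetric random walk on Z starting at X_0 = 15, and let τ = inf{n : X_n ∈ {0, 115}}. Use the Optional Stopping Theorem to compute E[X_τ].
E[X_τ] = 15

X_n is a martingale and τ is a bounded-mean stopping time (indeed τ is finite a.s. with bounded expectation since the walk is in a bounded region). By the OST, E[X_τ] = E[X_0] = 15. Equivalently: E[X_τ] = 115 · P(hit 115 first) + 0 · P(hit 0 first) = 115 · (15/115) = 15.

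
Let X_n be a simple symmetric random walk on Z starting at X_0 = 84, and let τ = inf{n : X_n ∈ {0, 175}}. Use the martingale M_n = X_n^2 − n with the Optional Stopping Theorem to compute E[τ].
E[τ] = 7644

M_n = X_n^2 − n is a martingale (since E[X_{n+1}^2 | F_n] = X_n^2 + 1). By OST (τ has finite mean in a bounded region), E[M_τ] = E[M_0] = X_0^2 − 0 = 84^2 = 7056. Also E[M_τ] = E[X_τ^2] − E[τ]. The walk exits at 0 or 175, with P(hit 175 first) = 84/175, so E[X_τ^2] = 175^2 · 84/175 + 0 = 14700. Thus E[τ] = E[X_τ^2] − E[M_τ] = 14700 − 7056 = 7644 = 84(175 − 84) = 7644.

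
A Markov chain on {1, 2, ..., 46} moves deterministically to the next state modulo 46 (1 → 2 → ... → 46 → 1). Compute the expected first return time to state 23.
E[T_23 | X_0 = 23] = 46

The chain cycles deterministically, so starting at state 23 it returns in exactly 46 steps. Equivalently, the stationary distribution is uniform π_j = 1/46 for every state j, so by Kac's formula E[T_23] = 1/π_23 = 46.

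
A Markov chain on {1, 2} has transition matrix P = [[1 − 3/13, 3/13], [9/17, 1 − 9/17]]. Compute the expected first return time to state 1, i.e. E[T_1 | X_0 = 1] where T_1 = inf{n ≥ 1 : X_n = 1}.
E[T_1 | X_0 = 1] = 1/π_1 = 56/39

For an irreducible recurrent Markov chain with stationary distribution π, E[T_i | X_0 = i] = 1/π_i (Kac's formula). Here π_1 = (9/17)/(3/13 + 9/17) = (9/17)/(168/221) = 39/56, so E[T_1 | X_0 = 1] = 1/π_1 = (3/13 + 9/17)/(9/17) = (168/221)/(9/17) = 56/39.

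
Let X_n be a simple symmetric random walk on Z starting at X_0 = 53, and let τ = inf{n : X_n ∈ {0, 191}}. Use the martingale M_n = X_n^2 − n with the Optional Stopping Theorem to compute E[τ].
E[τ] = 7314

M_n = X_n^2 − n is a martingale (since E[X_{n+1}^2 | F_n] = X_n^2 + 1). By OST (τ has finite mean in a bounded region), E[M_τ] = E[M_0] = X_0^2 − 0 = 53^2 = 2809. Also E[M_τ] = E[X_τ^2] − E[τ]. The walk exits at 0 or 191, with P(hit 191 first) = 53/191, so E[X_τ^2] = 191^2 · 53/191 + 0 = 10123. Thus E[τ] = E[X_τ^2] − E[M_τ] = 10123 − 2809 = 7314 = 53(191 − 53) = 7314.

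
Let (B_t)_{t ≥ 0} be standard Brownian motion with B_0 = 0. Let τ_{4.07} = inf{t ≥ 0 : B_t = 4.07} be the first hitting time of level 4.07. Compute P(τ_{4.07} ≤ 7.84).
P(τ_{4.07} ≤ 7.84) = 2(1 − Φ(4.07/√7.84)) = 2(1 − Φ(1.4536)) ≈ 0.1461

By the reflection principle for standard BM, P(τ_b ≤ t) = 2 · P(B_t ≥ b). Since B_t ~ N(0, t), P(B_t ≥ 4.07) = 1 − Φ(4.07/√t) = 1 − Φ(4.07/√7.84) = 1 − Φ(1.4536) ≈ 0.07303. Doubling: P(τ_{4.07} ≤ 7.84) ≈ 2 · 0.07303 = 0.14606 ≈ 0.1461.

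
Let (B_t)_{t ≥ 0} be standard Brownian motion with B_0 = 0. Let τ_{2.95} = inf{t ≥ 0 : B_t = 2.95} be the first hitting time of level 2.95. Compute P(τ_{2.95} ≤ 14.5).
P(τ_{2.95} ≤ 14.5) = 2(1 − Φ(2.95/√14.5)) = 2(1 − Φ(0.7747)) ≈ 0.4385

By the reflection principle for standard BM, P(τ_b ≤ t) = 2 · P(B_t ≥ b). Since B_t ~ N(0, t), P(B_t ≥ 2.95) = 1 − Φ(2.95/√t) = 1 − Φ(2.95/√14.5) = 1 − Φ(0.7747) ≈ 0.21926. Doubling: P(τ_{2.95} ≤ 14.5) ≈ 2 · 0.21926 = 0.43852 ≈ 0.4385.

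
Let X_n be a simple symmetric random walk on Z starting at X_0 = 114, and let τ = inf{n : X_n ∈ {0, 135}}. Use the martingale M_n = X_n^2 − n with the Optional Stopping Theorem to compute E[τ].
E[τ] = 2394

M_n = X_n^2 − n is a martingale (since E[X_{n+1}^2 | F_n] = X_n^2 + 1). By OST (τ has finite mean in a bounded region), E[M_τ] = E[M_0] = X_0^2 − 0 = 114^2 = 12996. Also E[M_τ] = E[X_τ^2] − E[τ]. The walk exits at 0 or 135, with P(hit 135 first) = 114/135, so E[X_τ^2] = 135^2 · 114/135 + 0 = 15390. Thus E[τ] = E[X_τ^2] − E[M_τ] = 15390 − 12996 = 2394 = 114(135 − 114) = 2394.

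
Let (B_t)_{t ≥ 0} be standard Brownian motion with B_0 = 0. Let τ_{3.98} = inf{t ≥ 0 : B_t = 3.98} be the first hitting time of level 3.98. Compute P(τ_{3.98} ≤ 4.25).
P(τ_{3.98} ≤ 4.25) = 2(1 − Φ(3.98/√4.25)) = 2(1 − Φ(1.9306)) ≈ 0.0535

By the reflection principle for standard BM, P(τ_b ≤ t) = 2 · P(B_t ≥ b). Since B_t ~ N(0, t), P(B_t ≥ 3.98) = 1 − Φ(3.98/√t) = 1 − Φ(3.98/√4.25) = 1 − Φ(1.9306) ≈ 0.02677. Doubling: P(τ_{3.98} ≤ 4.25) ≈ 2 · 0.02677 = 0.05354 ≈ 0.0535.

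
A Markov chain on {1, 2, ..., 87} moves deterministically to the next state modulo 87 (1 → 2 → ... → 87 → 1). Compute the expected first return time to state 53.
E[T_53 | X_0 = 53] = 87

The chain cycles deterministically, so starting at state 53 it returns in exactly 87 steps. Equivalently, the stationary distribution is uniform π_j = 1/87 for every state j, so by Kac's formula E[T_53] = 1/π_53 = 87.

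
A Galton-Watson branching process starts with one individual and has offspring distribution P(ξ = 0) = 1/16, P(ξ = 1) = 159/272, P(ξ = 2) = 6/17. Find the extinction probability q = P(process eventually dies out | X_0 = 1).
q = 17/96

The pgf is f(s) = 1/16 + 159/272·s + 6/17·s². The extinction probability q is the smallest fixed point of f in [0, 1]. Setting s = f(s):
  6/17·s² + (159/272 − 1)·s + 1/16 = 0
  6/17·s² − (1/16 + 6/17)·s + 1/16 = 0
which factors as (s − 1)·(6/17·s − 1/16) = 0, giving roots s = 1 and s = (1/16)/(6/17) = 17/96.
Mean offspring μ = 159/272 + 2·6/17 = 351/272 > 1 (supercritical), so q < 1. The extinction probability is the smaller root: q = (1/16)/(6/17) = 17/96.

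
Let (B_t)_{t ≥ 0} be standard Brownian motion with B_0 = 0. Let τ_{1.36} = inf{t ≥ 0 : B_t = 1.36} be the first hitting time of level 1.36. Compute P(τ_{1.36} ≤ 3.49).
P(τ_{1.36} ≤ 3.49) = 2(1 − Φ(1.36/√3.49)) = 2(1 − Φ(0.7280)) ≈ 0.4666

By the reflection principle for standard BM, P(τ_b ≤ t) = 2 · P(B_t ≥ b). Since B_t ~ N(0, t), P(B_t ≥ 1.36) = 1 − Φ(1.36/√t) = 1 − Φ(1.36/√3.49) = 1 − Φ(0.7280) ≈ 0.23331. Doubling: P(τ_{1.36} ≤ 3.49) ≈ 2 · 0.23331 = 0.46662 ≈ 0.4666.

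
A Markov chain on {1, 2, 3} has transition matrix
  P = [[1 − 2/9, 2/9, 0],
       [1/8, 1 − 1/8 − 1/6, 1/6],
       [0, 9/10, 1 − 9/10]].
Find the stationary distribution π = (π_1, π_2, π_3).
π = (243/755, 432/755, 16/151)

This is a birth-death chain on three states, which satisfies detailed balance: π_1 · P_{12} = π_2 · P_{21} and π_2 · P_{23} = π_3 · P_{32}.
From π_1 · 2/9 = π_2 · 1/8: π_2/π_1 = (2/9)/(1/8) = 16/9.
From π_2 · 1/6 = π_3 · 9/10: π_3/π_2 = (1/6)/(9/10) = 5/27.
Take π_1 proportional to 1; then unnormalized π = (1, 16/9, 80/243). Normalize by dividing by the sum 755/243:
  π = (243/755, 432/755, 16/151).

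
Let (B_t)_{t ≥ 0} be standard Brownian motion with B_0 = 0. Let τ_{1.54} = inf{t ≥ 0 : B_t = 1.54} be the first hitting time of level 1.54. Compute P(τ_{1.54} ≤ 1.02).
P(τ_{1.54} ≤ 1.02) = 2(1 − Φ(1.54/√1.02)) = 2(1 − Φ(1.5248)) ≈ 0.1273

By the reflection principle for standard BM, P(τ_b ≤ t) = 2 · P(B_t ≥ b). Since B_t ~ N(0, t), P(B_t ≥ 1.54) = 1 − Φ(1.54/√t) = 1 − Φ(1.54/√1.02) = 1 − Φ(1.5248) ≈ 0.06365. Doubling: P(τ_{1.54} ≤ 1.02) ≈ 2 · 0.06365 = 0.12730 ≈ 0.1273.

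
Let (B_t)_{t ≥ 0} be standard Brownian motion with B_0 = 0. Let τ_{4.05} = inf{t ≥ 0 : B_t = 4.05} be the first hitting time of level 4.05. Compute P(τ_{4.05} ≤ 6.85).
P(τ_{4.05} ≤ 6.85) = 2(1 − Φ(4.05/√6.85)) = 2(1 − Φ(1.5474)) ≈ 0.1218

By the reflection principle for standard BM, P(τ_b ≤ t) = 2 · P(B_t ≥ b). Since B_t ~ N(0, t), P(B_t ≥ 4.05) = 1 − Φ(4.05/√t) = 1 − Φ(4.05/√6.85) = 1 − Φ(1.5474) ≈ 0.06088. Doubling: P(τ_{4.05} ≤ 6.85) ≈ 2 · 0.06088 = 0.12176 ≈ 0.1218.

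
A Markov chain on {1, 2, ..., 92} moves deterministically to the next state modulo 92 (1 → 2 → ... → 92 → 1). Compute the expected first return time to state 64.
E[T_64 | X_0 = 64] = 92

The chain cycles deterministically, so starting at state 64 it returns in exactly 92 steps. Equivalently, the stationary distribution is uniform π_j = 1/92 for every state j, so by Kac's formula E[T_64] = 1/π_64 = 92.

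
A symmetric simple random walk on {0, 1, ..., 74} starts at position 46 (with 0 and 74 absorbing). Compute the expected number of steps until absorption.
E[τ | X_0 = 46] = 1288

Let v_k = E[τ | X_0 = k]. Boundary: v_0 = v_74 = 0. Recurrence: v_k = 1 + (v_{k-1} + v_{k+1})/2 for 1 ≤ k ≤ 73. The particular solution to v_k − (v_{k-1} + v_{k+1})/2 = 1 is v_k = −k^2. Adding homogeneous solution A + B k and matching boundaries gives v_k = k (74 − k). Substituting k = 46: v_46 = 46 · 28 = 1288.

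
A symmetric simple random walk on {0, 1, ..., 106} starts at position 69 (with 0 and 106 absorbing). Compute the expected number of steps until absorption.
E[τ | X_0 = 69] = 2553

Let v_k = E[τ | X_0 = k]. Boundary: v_0 = v_106 = 0. Recurrence: v_k = 1 + (v_{k-1} + v_{k+1})/2 for 1 ≤ k ≤ 105. The particular solution to v_k − (v_{k-1} + v_{k+1})/2 = 1 is v_k = −k^2. Adding homogeneous solution A + B k and matching boundaries gives v_k = k (106 − k). Substituting k = 69: v_69 = 69 · 37 = 2553.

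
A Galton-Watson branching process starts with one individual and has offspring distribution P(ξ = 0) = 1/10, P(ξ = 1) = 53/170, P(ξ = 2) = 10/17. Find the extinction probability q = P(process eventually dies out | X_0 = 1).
q = 17/100

The pgf is f(s) = 1/10 + 53/170·s + 10/17·s². The extinction probability q is the smallest fixed point of f in [0, 1]. Setting s = f(s):
  10/17·s² + (53/170 − 1)·s + 1/10 = 0
  10/17·s² − (1/10 + 10/17)·s + 1/10 = 0
which factors as (s − 1)·(10/17·s − 1/10) = 0, giving roots s = 1 and s = (1/10)/(10/17) = 17/100.
Mean offspring μ = 53/170 + 2·10/17 = 253/170 > 1 (supercritical), so q < 1. The extinction probability is the smaller root: q = (1/10)/(10/17) = 17/100.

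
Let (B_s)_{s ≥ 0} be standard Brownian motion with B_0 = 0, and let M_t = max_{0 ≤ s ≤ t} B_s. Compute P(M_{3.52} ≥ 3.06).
P(M_{3.52} ≥ 3.06) = 2·P(B_{3.52} ≥ 3.06) = 2(1 − Φ(3.06/√3.52)) ≈ 0.1029

By the reflection principle for Brownian motion, P(M_t ≥ a) = 2 · P(B_t ≥ a) for a ≥ 0. Since B_t ~ N(0, t), P(B_t ≥ 3.06) = 1 − Φ(3.06/√t) = 1 − Φ(3.06/√3.52) = 1 − Φ(1.6310). So
  P(M_{3.52} ≥ 3.06) = 2(1 − Φ(1.6310)) ≈ 0.1029.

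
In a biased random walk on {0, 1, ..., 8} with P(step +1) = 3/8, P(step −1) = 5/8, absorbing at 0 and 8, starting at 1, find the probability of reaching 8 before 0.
P(hit 8 before 0) = (1 − (5/3)^1) / (1 − (5/3)^8) = 2187/192032

Let u_k denote P(reach 8 before 0 | start at k). Boundary: u_0 = 0, u_8 = 1. Recurrence: u_k = 3/8·u_{k+1} + 5/8·u_{k-1} for 1 ≤ k ≤ 7. Try u_k = A + B·r^k with r = q/p = (5/8)/(3/8) = 5/3. Substitution satisfies the recurrence; boundary conditions give:
  u_k = (1 − r^k) / (1 − r^N) = (1 − (5/3)^1) / (1 − (5/3)^8) = 2187/192032.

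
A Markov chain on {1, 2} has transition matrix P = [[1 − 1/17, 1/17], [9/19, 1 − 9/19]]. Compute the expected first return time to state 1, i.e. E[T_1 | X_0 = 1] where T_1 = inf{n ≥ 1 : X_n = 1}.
E[T_1 | X_0 = 1] = 1/π_1 = 172/153

For an irreducible recurrent Markov chain with stationary distribution π, E[T_i | X_0 = i] = 1/π_i (Kac's formula). Here π_1 = (9/19)/(1/17 + 9/19) = (9/19)/(172/323) = 153/172, so E[T_1 | X_0 = 1] = 1/π_1 = (1/17 + 9/19)/(9/19) = (172/323)/(9/19) = 172/153.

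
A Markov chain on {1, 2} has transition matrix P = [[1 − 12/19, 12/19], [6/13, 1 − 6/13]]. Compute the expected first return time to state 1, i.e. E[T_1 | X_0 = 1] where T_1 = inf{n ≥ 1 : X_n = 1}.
E[T_1 | X_0 = 1] = 1/π_1 = 45/19

For an irreducible recurrent Markov chain with stationary distribution π, E[T_i | X_0 = i] = 1/π_i (Kac's formula). Here π_1 = (6/13)/(12/19 + 6/13) = (6/13)/(270/247) = 19/45, so E[T_1 | X_0 = 1] = 1/π_1 = (12/19 + 6/13)/(6/13) = (270/247)/(6/13) = 45/19.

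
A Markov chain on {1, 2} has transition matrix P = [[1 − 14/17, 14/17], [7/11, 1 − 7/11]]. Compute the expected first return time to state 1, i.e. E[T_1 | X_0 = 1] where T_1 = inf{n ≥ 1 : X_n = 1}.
E[T_1 | X_0 = 1] = 1/π_1 = 39/17

For an irreducible recurrent Markov chain with stationary distribution π, E[T_i | X_0 = i] = 1/π_i (Kac's formula). Here π_1 = (7/11)/(14/17 + 7/11) = (7/11)/(273/187) = 17/39, so E[T_1 | X_0 = 1] = 1/π_1 = (14/17 + 7/11)/(7/11) = (273/187)/(7/11) = 39/17.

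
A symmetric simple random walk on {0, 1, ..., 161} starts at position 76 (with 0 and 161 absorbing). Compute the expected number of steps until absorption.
E[τ | X_0 = 76] = 6460

Let v_k = E[τ | X_0 = k]. Boundary: v_0 = v_161 = 0. Recurrence: v_k = 1 + (v_{k-1} + v_{k+1})/2 for 1 ≤ k ≤ 160. The particular solution to v_k − (v_{k-1} + v_{k+1})/2 = 1 is v_k = −k^2. Adding homogeneous solution A + B k and matching boundaries gives v_k = k (161 − k). Substituting k = 76: v_76 = 76 · 85 = 6460.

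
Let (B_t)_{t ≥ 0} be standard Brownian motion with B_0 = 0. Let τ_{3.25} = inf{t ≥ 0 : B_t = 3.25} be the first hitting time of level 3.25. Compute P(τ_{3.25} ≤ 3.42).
P(τ_{3.25} ≤ 3.42) = 2(1 − Φ(3.25/√3.42)) = 2(1 − Φ(1.7574)) ≈ 0.0788

By the reflection principle for standard BM, P(τ_b ≤ t) = 2 · P(B_t ≥ b). Since B_t ~ N(0, t), P(B_t ≥ 3.25) = 1 − Φ(3.25/√t) = 1 − Φ(3.25/√3.42) = 1 − Φ(1.7574) ≈ 0.03942. Doubling: P(τ_{3.25} ≤ 3.42) ≈ 2 · 0.03942 = 0.07884 ≈ 0.0788.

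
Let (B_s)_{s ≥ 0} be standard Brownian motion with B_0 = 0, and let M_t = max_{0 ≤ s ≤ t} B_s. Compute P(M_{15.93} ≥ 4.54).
P(M_{15.93} ≥ 4.54) = 2·P(B_{15.93} ≥ 4.54) = 2(1 − Φ(4.54/√15.93)) ≈ 0.2553

By the reflection principle for Brownian motion, P(M_t ≥ a) = 2 · P(B_t ≥ a) for a ≥ 0. Since B_t ~ N(0, t), P(B_t ≥ 4.54) = 1 − Φ(4.54/√t) = 1 − Φ(4.54/√15.93) = 1 − Φ(1.1375). So
  P(M_{15.93} ≥ 4.54) = 2(1 − Φ(1.1375)) ≈ 0.2553.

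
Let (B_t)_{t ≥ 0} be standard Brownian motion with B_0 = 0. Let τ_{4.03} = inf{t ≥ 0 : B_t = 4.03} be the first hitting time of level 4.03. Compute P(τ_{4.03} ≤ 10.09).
P(τ_{4.03} ≤ 10.09) = 2(1 − Φ(4.03/√10.09)) = 2(1 − Φ(1.2687)) ≈ 0.2045

By the reflection principle for standard BM, P(τ_b ≤ t) = 2 · P(B_t ≥ b). Since B_t ~ N(0, t), P(B_t ≥ 4.03) = 1 − Φ(4.03/√t) = 1 − Φ(4.03/√10.09) = 1 − Φ(1.2687) ≈ 0.10227. Doubling: P(τ_{4.03} ≤ 10.09) ≈ 2 · 0.10227 = 0.20454 ≈ 0.2045.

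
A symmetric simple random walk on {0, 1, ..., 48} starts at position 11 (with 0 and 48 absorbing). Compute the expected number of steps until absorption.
E[τ | X_0 = 11] = 407

Let v_k = E[τ | X_0 = k]. Boundary: v_0 = v_48 = 0. Recurrence: v_k = 1 + (v_{k-1} + v_{k+1})/2 for 1 ≤ k ≤ 47. The particular solution to v_k − (v_{k-1} + v_{k+1})/2 = 1 is v_k = −k^2. Adding homogeneous solution A + B k and matching boundaries gives v_k = k (48 − k). Substituting k = 11: v_11 = 11 · 37 = 407.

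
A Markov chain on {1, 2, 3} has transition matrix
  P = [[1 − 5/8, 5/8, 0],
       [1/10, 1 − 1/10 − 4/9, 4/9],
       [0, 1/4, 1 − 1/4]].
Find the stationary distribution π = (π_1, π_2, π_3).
π = (36/661, 225/661, 400/661)

This is a birth-death chain on three states, which satisfies detailed balance: π_1 · P_{12} = π_2 · P_{21} and π_2 · P_{23} = π_3 · P_{32}.
From π_1 · 5/8 = π_2 · 1/10: π_2/π_1 = (5/8)/(1/10) = 25/4.
From π_2 · 4/9 = π_3 · 1/4: π_3/π_2 = (4/9)/(1/4) = 16/9.
Take π_1 proportional to 1; then unnormalized π = (1, 25/4, 100/9). Normalize by dividing by the sum 661/36:
  π = (36/661, 225/661, 400/661).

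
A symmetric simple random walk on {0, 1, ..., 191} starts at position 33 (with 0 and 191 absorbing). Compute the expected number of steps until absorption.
E[τ | X_0 = 33] = 5214

Let v_k = E[τ | X_0 = k]. Boundary: v_0 = v_191 = 0. Recurrence: v_k = 1 + (v_{k-1} + v_{k+1})/2 for 1 ≤ k ≤ 190. The particular solution to v_k − (v_{k-1} + v_{k+1})/2 = 1 is v_k = −k^2. Adding homogeneous solution A + B k and matching boundaries gives v_k = k (191 − k). Substituting k = 33: v_33 = 33 · 158 = 5214.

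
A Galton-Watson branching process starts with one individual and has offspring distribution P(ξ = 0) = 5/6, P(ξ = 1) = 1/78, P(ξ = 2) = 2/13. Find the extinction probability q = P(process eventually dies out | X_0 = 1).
q = 1

Mean offspring μ = 0·5/6 + 1·1/78 + 2·2/13 = 25/78 ≤ 1. For μ ≤ 1 with offspring not concentrated at 1, the Galton-Watson process goes extinct almost surely, so q = 1.
(Algebraic check: The pgf is f(s) = 5/6 + 1/78·s + 2/13·s². The extinction probability q is the smallest fixed point of f in [0, 1]. Setting s = f(s):
  2/13·s² + (1/78 − 1)·s + 5/6 = 0
  2/13·s² − (5/6 + 2/13)·s + 5/6 = 0
which factors as (s − 1)·(2/13·s − 5/6) = 0, giving roots s = 1 and s = (5/6)/(2/13) = 65/12. Since 65/12 ≥ 1, the smallest root in [0, 1] is s = 1.)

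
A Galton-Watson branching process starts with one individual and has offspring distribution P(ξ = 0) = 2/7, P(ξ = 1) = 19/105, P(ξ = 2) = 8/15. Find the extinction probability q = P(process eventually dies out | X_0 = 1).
q = 15/28

The pgf is f(s) = 2/7 + 19/105·s + 8/15·s². The extinction probability q is the smallest fixed point of f in [0, 1]. Setting s = f(s):
  8/15·s² + (19/105 − 1)·s + 2/7 = 0
  8/15·s² − (2/7 + 8/15)·s + 2/7 = 0
which factors as (s − 1)·(8/15·s − 2/7) = 0, giving roots s = 1 and s = (2/7)/(8/15) = 15/28.
Mean offspring μ = 19/105 + 2·8/15 = 131/105 > 1 (supercritical), so q < 1. The extinction probability is the smaller root: q = (2/7)/(8/15) = 15/28.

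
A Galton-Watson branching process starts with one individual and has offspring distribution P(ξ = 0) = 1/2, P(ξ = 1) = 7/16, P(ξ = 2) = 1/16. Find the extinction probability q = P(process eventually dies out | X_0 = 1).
q = 1

Mean offspring μ = 0·1/2 + 1·7/16 + 2·1/16 = 9/16 ≤ 1. For μ ≤ 1 with offspring not concentrated at 1, the Galton-Watson process goes extinct almost surely, so q = 1.
(Algebraic check: The pgf is f(s) = 1/2 + 7/16·s + 1/16·s². The extinction probability q is the smallest fixed point of f in [0, 1]. Setting s = f(s):
  1/16·s² + (7/16 − 1)·s + 1/2 = 0
  1/16·s² − (1/2 + 1/16)·s + 1/2 = 0
which factors as (s − 1)·(1/16·s − 1/2) = 0, giving roots s = 1 and s = (1/2)/(1/16) = 8. Since 8 ≥ 1, the smallest root in [0, 1] is s = 1.)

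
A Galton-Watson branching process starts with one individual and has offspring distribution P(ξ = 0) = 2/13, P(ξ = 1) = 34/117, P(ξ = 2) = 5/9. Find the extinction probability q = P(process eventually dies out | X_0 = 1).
q = 18/65

The pgf is f(s) = 2/13 + 34/117·s + 5/9·s². The extinction probability q is the smallest fixed point of f in [0, 1]. Setting s = f(s):
  5/9·s² + (34/117 − 1)·s + 2/13 = 0
  5/9·s² − (2/13 + 5/9)·s + 2/13 = 0
which factors as (s − 1)·(5/9·s − 2/13) = 0, giving roots s = 1 and s = (2/13)/(5/9) = 18/65.
Mean offspring μ = 34/117 + 2·5/9 = 164/117 > 1 (supercritical), so q < 1. The extinction probability is the smaller root: q = (2/13)/(5/9) = 18/65.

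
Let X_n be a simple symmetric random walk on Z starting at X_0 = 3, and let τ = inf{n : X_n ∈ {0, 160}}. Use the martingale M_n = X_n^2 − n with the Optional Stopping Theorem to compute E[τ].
E[τ] = 471

M_n = X_n^2 − n is a martingale (since E[X_{n+1}^2 | F_n] = X_n^2 + 1). By OST (τ has finite mean in a bounded region), E[M_τ] = E[M_0] = X_0^2 − 0 = 3^2 = 9. Also E[M_τ] = E[X_τ^2] − E[τ]. The walk exits at 0 or 160, with P(hit 160 first) = 3/160, so E[X_τ^2] = 160^2 · 3/160 + 0 = 480. Thus E[τ] = E[X_τ^2] − E[M_τ] = 480 − 9 = 471 = 3(160 − 3) = 471.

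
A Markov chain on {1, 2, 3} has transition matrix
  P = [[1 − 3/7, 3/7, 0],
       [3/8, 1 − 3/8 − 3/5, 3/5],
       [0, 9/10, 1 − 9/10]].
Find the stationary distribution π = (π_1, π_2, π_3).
π = (21/61, 24/61, 16/61)

This is a birth-death chain on three states, which satisfies detailed balance: π_1 · P_{12} = π_2 · P_{21} and π_2 · P_{23} = π_3 · P_{32}.
From π_1 · 3/7 = π_2 · 3/8: π_2/π_1 = (3/7)/(3/8) = 8/7.
From π_2 · 3/5 = π_3 · 9/10: π_3/π_2 = (3/5)/(9/10) = 2/3.
Take π_1 proportional to 1; then unnormalized π = (1, 8/7, 16/21). Normalize by dividing by the sum 61/21:
  π = (21/61, 24/61, 16/61).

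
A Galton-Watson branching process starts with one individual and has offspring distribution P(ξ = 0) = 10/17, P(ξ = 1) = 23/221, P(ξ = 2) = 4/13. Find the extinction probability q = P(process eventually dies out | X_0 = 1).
q = 1

Mean offspring μ = 0·10/17 + 1·23/221 + 2·4/13 = 159/221 ≤ 1. For μ ≤ 1 with offspring not concentrated at 1, the Galton-Watson process goes extinct almost surely, so q = 1.
(Algebraic check: The pgf is f(s) = 10/17 + 23/221·s + 4/13·s². The extinction probability q is the smallest fixed point of f in [0, 1]. Setting s = f(s):
  4/13·s² + (23/221 − 1)·s + 10/17 = 0
  4/13·s² − (10/17 + 4/13)·s + 10/17 = 0
which factors as (s − 1)·(4/13·s − 10/17) = 0, giving roots s = 1 and s = (10/17)/(4/13) = 65/34. Since 65/34 ≥ 1, the smallest root in [0, 1] is s = 1.)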